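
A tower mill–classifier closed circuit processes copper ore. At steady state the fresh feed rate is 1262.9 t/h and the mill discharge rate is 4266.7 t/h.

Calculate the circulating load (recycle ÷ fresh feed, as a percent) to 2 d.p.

Discharge = new feed + return, hence
R = M − F = 4266.7 − 1262.9 = 3003.8 t/h
CL = 100·R/F = 100·3003.8/1262.9 = 237.85 %

CL = 237.85 %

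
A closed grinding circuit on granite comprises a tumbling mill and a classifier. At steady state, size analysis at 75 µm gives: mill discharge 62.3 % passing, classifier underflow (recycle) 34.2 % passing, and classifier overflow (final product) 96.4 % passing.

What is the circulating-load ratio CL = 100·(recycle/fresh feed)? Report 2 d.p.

CL = 121.35 %

Two-product formula at 75 µm:
r = (o − d)/(d − u)
r = (96.4 − 62.3)/(62.3 − 34.2) = 34.1/28.1 = 1.2135
CL = 100·r = 121.35 %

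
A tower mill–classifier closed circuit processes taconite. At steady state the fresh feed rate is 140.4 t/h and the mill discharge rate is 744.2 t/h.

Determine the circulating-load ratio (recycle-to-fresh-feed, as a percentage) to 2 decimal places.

Steady state: M = F + R.
R = M − F = 744.2 − 140.4 = 603.8 t/h
CL = 100·R/F = 100·603.8/140.4 = 430.06 %

CL = 430.06 %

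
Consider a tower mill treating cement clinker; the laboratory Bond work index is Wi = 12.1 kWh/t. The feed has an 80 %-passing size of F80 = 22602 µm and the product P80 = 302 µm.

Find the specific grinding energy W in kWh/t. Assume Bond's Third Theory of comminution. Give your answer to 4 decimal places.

W = 6.1579 kWh/t

W = 10 Wi (P80^-0.5 − F80^-0.5)
1/√302 = 0.057544;  1/√22602 = 0.006652
W = 10·12.1·(0.057544 − 0.006652) = 6.1579 kWh/t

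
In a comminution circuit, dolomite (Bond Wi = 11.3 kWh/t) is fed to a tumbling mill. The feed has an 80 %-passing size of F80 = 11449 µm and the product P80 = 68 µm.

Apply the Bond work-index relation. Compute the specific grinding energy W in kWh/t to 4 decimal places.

W = 12.6472 kWh/t

W_Bond = 10·Wi·(1/√P₈₀ − 1/√F₈₀)
1/√68 = 0.121268;  1/√11449 = 0.009346
W = 10·11.3·(0.121268 − 0.009346) = 12.6472 kWh/t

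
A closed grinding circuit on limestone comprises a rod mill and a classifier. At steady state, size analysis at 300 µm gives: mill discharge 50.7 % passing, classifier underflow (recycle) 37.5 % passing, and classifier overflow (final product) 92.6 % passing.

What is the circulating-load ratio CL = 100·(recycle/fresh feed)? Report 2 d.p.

CL = 317.42 %

Balance %-passing 300 µm (r = R/F):
d + r·d = r·u + o → r(d−u) = o−d
r = (92.6 − 50.7)/(50.7 − 37.5) = 41.9/13.2 = 3.1742
CL = 100·r = 317.42 %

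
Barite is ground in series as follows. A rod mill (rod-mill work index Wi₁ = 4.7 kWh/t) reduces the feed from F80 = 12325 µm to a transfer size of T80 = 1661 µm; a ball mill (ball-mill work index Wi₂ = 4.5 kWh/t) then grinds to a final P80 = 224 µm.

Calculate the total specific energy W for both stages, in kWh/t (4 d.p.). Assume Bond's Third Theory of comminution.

W = 2.6324 kWh/t

Bond:  W = 10 Wi (1/√P − 1/√F)
Stage 1 (12325→1661 µm, Wi₁=4.7): W₁ = 10·4.7·(0.024537 − 0.009008) = 0.7299 kWh/t
Stage 2 (1661→224 µm, Wi₂=4.5): W₂ = 10·4.5·(0.066815 − 0.024537) = 1.9025 kWh/t
W = W₁ + W₂ = 0.7299 + 1.9025 = 2.6324 kWh/t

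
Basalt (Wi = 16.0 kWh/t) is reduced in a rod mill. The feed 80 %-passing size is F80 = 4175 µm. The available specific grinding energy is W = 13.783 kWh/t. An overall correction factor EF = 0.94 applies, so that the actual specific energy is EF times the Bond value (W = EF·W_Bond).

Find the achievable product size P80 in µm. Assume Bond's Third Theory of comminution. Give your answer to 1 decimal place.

P80 = 87.2 µm

W = 10·Wi·[P80^(−½) − F80^(−½)]
W_Bond = W / EF = 13.783 / 0.94 = 14.6628 kWh/t
⇒ 1/√P80 = W_Bond/(10 Wi) + 1/√F80
  = 14.6628/(10·16.0) + 1/√4175 = 0.091642 + 0.015476 = 0.107119
P80 = (1/0.107119)² = 9.3354² = 87.15 µm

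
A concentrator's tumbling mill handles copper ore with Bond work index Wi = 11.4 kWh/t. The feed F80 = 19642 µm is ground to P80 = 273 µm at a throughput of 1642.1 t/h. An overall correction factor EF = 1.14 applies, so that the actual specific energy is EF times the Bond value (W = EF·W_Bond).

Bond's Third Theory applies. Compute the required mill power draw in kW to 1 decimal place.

P = 11393.3 kW

W = 10·Wi·(P80^(-½) − F80^(-½))
W = 10·11.4·(1/√273 − 1/√19642) = 10·11.4·(0.053388) = 6.0862 kWh/t
Corrected W = EF·W_Bond = 1.14·6.0862 = 6.9382 kWh/t
P = W·T = 6.9382·1642.1 = 11393.3 kW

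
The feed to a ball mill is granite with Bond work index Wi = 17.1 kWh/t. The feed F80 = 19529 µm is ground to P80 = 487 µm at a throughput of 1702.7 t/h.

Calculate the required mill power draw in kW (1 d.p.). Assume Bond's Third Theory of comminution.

W = 10 Wi (1/√P80 − 1/√F80)  [Bond]
W = 10·17.1·(1/√487 − 1/√19529) = 10·17.1·(0.038158) = 6.5251 kWh/t
P = W·T = 6.5251·1702.7 = 11110.3 kW

P = 11110.3 kW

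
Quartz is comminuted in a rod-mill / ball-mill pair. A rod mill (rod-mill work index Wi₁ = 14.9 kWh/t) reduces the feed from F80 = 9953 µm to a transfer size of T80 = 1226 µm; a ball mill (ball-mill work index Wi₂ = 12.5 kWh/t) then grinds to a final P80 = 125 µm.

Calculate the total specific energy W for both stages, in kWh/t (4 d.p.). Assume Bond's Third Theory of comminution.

W = 10.3723 kWh/t

W = 10·Wi·(P80^(-½) − F80^(-½))
Stage 1 (9953→1226 µm, Wi₁=14.9): W₁ = 10·14.9·(0.028560 − 0.010024) = 2.7619 kWh/t
Stage 2 (1226→125 µm, Wi₂=12.5): W₂ = 10·12.5·(0.089443 − 0.028560) = 7.6104 kWh/t
W = W₁ + W₂ = 2.7619 + 7.6104 = 10.3723 kWh/t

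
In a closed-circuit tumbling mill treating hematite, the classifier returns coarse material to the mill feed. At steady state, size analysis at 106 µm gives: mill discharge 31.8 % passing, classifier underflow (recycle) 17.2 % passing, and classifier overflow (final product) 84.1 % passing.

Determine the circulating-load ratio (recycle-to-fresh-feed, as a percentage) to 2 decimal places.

Let r = R/F. Size balance at 106 µm:
r = (o − d)/(d − u)
r = (84.1 − 31.8)/(31.8 − 17.2) = 52.3/14.6 = 3.5822
CL = 100·r = 358.22 %

CL = 358.22 %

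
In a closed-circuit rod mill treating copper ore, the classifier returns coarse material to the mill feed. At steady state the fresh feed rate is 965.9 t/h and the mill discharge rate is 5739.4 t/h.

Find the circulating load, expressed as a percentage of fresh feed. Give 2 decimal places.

Discharge = new feed + return, hence
R = M − F = 5739.4 − 965.9 = 4773.5 t/h
CL = 100·R/F = 100·4773.5/965.9 = 494.20 %

CL = 494.20 %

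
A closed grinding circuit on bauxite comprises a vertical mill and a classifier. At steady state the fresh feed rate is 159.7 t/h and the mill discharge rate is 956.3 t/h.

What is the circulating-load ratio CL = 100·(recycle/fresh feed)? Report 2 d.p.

Steady state: M = F + R.
R = M − F = 956.3 − 159.7 = 796.6 t/h
CL = 100·R/F = 100·796.6/159.7 = 498.81 %

CL = 498.81 %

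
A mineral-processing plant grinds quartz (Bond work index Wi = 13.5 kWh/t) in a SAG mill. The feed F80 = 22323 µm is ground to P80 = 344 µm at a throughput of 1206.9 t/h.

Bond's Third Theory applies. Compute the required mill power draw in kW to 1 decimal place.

W = 10·Wi·[P80^(−½) − F80^(−½)]
W = 10·13.5·(1/√344 − 1/√22323) = 10·13.5·(0.047223) = 6.3752 kWh/t
P_mill = W·ṁ = 6.3752·1206.9 = 7694.2 kW

P = 7694.2 kW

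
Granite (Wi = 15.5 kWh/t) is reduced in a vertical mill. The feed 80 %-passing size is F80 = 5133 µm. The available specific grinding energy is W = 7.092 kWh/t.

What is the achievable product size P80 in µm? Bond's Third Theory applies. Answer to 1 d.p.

W = 10·Wi·[P80^(−½) − F80^(−½)]
⇒ 1/√P80 = W/(10 Wi) + 1/√F80
  = 7.0920/(10·15.5) + 1/√5133 = 0.045755 + 0.013958 = 0.059713
P80 = (1/0.059713)² = 16.7469² = 280.46 µm

P80 = 280.5 µm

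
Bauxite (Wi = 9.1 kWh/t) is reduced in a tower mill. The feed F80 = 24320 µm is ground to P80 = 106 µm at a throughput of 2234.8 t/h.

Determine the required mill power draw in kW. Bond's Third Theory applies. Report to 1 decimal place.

Bond:  W = 10 Wi (1/√P − 1/√F)
W = 10·9.1·(1/√106 − 1/√24320) = 10·9.1·(0.090716) = 8.2552 kWh/t
P = W·T = 8.2552·2234.8 = 18448.7 kW

P = 18448.7 kW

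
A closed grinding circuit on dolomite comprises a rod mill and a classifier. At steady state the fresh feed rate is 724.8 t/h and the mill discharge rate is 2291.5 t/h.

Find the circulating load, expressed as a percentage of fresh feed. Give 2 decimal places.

Mill node: discharge = fresh + recycle.
R = M − F = 2291.5 − 724.8 = 1566.7 t/h
CL = 100·R/F = 100·1566.7/724.8 = 216.16 %

CL = 216.16 %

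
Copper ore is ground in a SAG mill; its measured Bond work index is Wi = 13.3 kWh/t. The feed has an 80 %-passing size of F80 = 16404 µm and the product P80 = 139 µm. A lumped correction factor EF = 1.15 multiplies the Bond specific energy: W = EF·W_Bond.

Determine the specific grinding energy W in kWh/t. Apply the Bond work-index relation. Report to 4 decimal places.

W = 11.7789 kWh/t

W = 10 Wi / √P80 − 10 Wi / √F80
1/√139 = 0.084819;  1/√16404 = 0.007808
W = 10·13.3·(0.084819 − 0.007808) = 10.2425 kWh/t
Apply correction: 10.2425 × 1.15 = 11.7789 kWh/t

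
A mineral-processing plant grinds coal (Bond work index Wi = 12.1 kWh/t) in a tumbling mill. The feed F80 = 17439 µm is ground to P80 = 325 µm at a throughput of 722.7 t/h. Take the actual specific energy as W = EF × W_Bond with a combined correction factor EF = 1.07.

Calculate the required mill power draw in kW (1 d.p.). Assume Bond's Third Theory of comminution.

W = 10·Wi·[P80^(−½) − F80^(−½)]
W = 10·12.1·(1/√325 − 1/√17439) = 10·12.1·(0.047898) = 5.7956 kWh/t
Apply correction: 5.7956 × 1.07 = 6.2013 kWh/t
P = W·T = 6.2013·722.7 = 4481.7 kW

P = 4481.7 kW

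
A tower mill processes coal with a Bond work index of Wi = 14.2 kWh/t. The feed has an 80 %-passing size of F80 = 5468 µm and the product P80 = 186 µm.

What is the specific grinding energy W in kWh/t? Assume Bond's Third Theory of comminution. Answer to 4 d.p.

W = 10·Wi·[P80^(−½) − F80^(−½)]
1/√186 = 0.073324;  1/√5468 = 0.013523
W = 10·14.2·(0.073324 − 0.013523) = 8.4916 kWh/t

W = 8.4916 kWh/t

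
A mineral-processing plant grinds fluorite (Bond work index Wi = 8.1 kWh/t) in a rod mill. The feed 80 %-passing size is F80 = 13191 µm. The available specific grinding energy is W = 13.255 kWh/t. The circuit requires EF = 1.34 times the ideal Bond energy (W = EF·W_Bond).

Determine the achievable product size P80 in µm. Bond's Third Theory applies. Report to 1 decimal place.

W = 10·Wi·[P80^(−½) − F80^(−½)]
W_Bond = W / EF = 13.255 / 1.34 = 9.8918 kWh/t
P80^-0.5 = F80^-0.5 + W_Bond/(10 Wi)
  = 9.8918/(10·8.1) + 1/√13191 = 0.122121 + 0.008707 = 0.130828
P80 = (1/0.130828)² = 7.6436² = 58.43 µm

P80 = 58.4 µm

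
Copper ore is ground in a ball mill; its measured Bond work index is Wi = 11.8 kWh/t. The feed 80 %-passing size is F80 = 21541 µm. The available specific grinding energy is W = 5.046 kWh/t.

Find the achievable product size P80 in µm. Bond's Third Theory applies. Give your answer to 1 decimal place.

W = 10 Wi (1/√P80 − 1/√F80)  [Bond]
1/√P80 = 1/√F80 + W/(10·Wi)
  = 5.0460/(10·11.8) + 1/√21541 = 0.042763 + 0.006813 = 0.049576
P80 = (1/0.049576)² = 20.1710² = 406.87 µm

P80 = 406.9 µm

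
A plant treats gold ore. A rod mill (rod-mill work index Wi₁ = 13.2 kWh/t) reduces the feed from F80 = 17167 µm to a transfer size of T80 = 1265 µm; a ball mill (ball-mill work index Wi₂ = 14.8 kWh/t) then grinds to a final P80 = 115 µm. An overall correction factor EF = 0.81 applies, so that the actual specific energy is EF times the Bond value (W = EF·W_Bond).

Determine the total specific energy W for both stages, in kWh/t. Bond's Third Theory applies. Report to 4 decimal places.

W = 9.9984 kWh/t

Bond: W = 10·Wi·(1/√P80 − 1/√F80)
Stage 1 (17167→1265 µm, Wi₁=13.2): W₁ = 10·13.2·(0.028116 − 0.007632) = 2.7039 kWh/t
Stage 2 (1265→115 µm, Wi₂=14.8): W₂ = 10·14.8·(0.093250 − 0.028116) = 9.6399 kWh/t
W = W₁ + W₂ = 2.7039 + 9.6399 = 12.3438 kWh/t
W_actual = 0.81 × 12.3438 = 9.9984 kWh/t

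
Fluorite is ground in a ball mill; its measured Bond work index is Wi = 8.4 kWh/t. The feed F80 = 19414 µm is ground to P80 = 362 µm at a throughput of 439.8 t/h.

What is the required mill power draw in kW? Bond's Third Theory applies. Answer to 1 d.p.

P = 1676.6 kW

Bond: W = 10·Wi·(1/√P80 − 1/√F80)
W = 10·8.4·(1/√362 − 1/√19414) = 10·8.4·(0.045382) = 3.8121 kWh/t
P = W·T = 3.8121·439.8 = 1676.6 kW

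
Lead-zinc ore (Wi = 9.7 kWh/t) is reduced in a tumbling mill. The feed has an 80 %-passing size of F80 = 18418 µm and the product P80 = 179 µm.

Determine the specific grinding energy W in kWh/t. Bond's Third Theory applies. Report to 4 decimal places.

W = 10·Wi·[P80^(−½) − F80^(−½)]
1/√179 = 0.074744;  1/√18418 = 0.007368
W = 10·9.7·(0.074744 − 0.007368) = 6.5354 kWh/t

W = 6.5354 kWh/t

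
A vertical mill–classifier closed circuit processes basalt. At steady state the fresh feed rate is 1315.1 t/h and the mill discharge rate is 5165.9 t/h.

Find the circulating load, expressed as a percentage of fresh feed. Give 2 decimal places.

M = F + R at steady state, so:
R = M − F = 5165.9 − 1315.1 = 3850.8 t/h
CL = 100·R/F = 100·3850.8/1315.1 = 292.81 %

CL = 292.81 %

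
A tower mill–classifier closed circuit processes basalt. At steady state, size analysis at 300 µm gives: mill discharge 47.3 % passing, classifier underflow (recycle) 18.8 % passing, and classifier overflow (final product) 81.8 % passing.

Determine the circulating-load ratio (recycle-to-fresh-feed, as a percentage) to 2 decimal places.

Balance %-passing 300 µm (r = R/F):
(1+r)d = ru + o → r = (o−d)/(d−u)
r = (81.8 − 47.3)/(47.3 − 18.8) = 34.5/28.5 = 1.2105
CL = 100·r = 121.05 %

CL = 121.05 %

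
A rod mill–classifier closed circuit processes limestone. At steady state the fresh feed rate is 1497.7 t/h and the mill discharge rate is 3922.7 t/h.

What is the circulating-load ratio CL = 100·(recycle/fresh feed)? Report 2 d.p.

Mill node: discharge = fresh + recycle.
R = M − F = 3922.7 − 1497.7 = 2425.0 t/h
CL = 100·R/F = 100·2425.0/1497.7 = 161.91 %

CL = 161.91 %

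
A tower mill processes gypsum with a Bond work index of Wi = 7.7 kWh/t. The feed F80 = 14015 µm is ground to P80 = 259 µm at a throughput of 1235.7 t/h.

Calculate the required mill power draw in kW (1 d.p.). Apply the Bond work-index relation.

P = 5108.5 kW

W_Bond = 10·Wi·(1/√P₈₀ − 1/√F₈₀)
W = 10·7.7·(1/√259 − 1/√14015) = 10·7.7·(0.053690) = 4.1341 kWh/t
Power = W × throughput = 4.1341 kWh/t × 1235.7 t/h = 5108.5 kW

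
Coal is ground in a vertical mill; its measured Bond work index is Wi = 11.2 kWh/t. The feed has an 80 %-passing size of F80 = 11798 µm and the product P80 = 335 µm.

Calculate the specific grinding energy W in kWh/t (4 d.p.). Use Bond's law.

W = 5.0881 kWh/t

Bond: W = 10·Wi·(1/√P80 − 1/√F80)
1/√335 = 0.054636;  1/√11798 = 0.009207
W = 10·11.2·(0.054636 − 0.009207) = 5.0881 kWh/t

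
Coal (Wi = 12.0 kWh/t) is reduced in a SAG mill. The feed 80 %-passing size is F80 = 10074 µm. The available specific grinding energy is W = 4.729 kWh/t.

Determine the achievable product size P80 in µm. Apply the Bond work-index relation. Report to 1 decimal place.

P80 = 410.2 µm

Bond: W = 10·Wi·(1/√P80 − 1/√F80)
P80^-0.5 = F80^-0.5 + W/(10 Wi)
  = 4.7290/(10·12.0) + 1/√10074 = 0.039408 + 0.009963 = 0.049372
P80 = (1/0.049372)² = 20.2546² = 410.25 µm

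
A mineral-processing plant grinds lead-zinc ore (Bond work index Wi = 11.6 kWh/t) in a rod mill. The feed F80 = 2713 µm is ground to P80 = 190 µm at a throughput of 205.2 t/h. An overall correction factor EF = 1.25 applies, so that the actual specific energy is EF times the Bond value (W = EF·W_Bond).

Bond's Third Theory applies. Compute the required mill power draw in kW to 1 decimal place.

W = 10 Wi (P80^-0.5 − F80^-0.5)
W = 10·11.6·(1/√190 − 1/√2713) = 10·11.6·(0.053349) = 6.1885 kWh/t
With EF = 1.25: W = 6.1885·1.25 = 7.7356 kWh/t
P = W·T = 7.7356·205.2 = 1587.3 kW

P = 1587.3 kW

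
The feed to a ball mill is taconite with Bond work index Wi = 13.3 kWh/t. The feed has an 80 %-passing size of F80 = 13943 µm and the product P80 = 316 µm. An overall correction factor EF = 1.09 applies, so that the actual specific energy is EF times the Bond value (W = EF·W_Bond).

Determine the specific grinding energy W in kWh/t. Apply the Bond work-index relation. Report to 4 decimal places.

W = 10 Wi (1/√P80 − 1/√F80)  [Bond]
1/√316 = 0.056254;  1/√13943 = 0.008469
W = 10·13.3·(0.056254 − 0.008469) = 6.3555 kWh/t
W_actual = 1.09 × 6.3555 = 6.9275 kWh/t

W = 6.9275 kWh/t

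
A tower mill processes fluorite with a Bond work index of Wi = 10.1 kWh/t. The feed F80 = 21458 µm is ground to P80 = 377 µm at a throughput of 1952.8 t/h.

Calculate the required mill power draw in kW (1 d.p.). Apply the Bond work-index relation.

P = 8811.6 kW

W = 10·Wi·(P80^(-½) − F80^(-½))
W = 10·10.1·(1/√377 − 1/√21458) = 10·10.1·(0.044676) = 4.5123 kWh/t
P = W·T = 4.5123·1952.8 = 8811.6 kW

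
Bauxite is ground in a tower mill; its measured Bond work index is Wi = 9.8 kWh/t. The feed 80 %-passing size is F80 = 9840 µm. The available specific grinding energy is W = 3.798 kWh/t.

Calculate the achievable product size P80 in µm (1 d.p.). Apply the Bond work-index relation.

W = 10 Wi / √P80 − 10 Wi / √F80
1/√P80 = 1/√F80 + W/(10·Wi)
  = 3.7980/(10·9.8) + 1/√9840 = 0.038755 + 0.010081 = 0.048836
P80 = (1/0.048836)² = 20.4767² = 419.29 µm

P80 = 419.3 µm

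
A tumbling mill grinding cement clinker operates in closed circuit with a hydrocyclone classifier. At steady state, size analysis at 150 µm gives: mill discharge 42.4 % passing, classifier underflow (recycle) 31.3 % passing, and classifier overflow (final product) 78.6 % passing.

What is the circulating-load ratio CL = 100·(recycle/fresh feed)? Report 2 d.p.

CL = 326.13 %

Let r = R/F. Size balance at 150 µm:
Fd + Rd = Ru + Fo ⇒ R/F = (o−d)/(d−u)
r = (78.6 − 42.4)/(42.4 − 31.3) = 36.2/11.1 = 3.2613
CL = 100·r = 326.13 %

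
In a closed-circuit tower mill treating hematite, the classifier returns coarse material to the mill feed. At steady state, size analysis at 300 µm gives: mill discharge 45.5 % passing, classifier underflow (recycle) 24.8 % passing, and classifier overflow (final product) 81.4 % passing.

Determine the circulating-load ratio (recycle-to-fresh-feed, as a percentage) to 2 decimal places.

Balance %-passing 300 µm (r = R/F):
Fd + Rd = Ru + Fo ⇒ R/F = (o−d)/(d−u)
r = (81.4 − 45.5)/(45.5 − 24.8) = 35.9/20.7 = 1.7343
CL = 100·r = 173.43 %

CL = 173.43 %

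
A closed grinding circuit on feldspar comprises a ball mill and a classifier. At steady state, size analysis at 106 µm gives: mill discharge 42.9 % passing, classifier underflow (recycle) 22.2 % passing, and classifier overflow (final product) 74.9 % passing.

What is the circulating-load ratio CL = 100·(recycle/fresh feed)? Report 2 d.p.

Mass balance on the −106 µm fraction:
r = (o − d)/(d − u)
r = (74.9 − 42.9)/(42.9 − 22.2) = 32.0/20.7 = 1.5459
CL = 100·r = 154.59 %

CL = 154.59 %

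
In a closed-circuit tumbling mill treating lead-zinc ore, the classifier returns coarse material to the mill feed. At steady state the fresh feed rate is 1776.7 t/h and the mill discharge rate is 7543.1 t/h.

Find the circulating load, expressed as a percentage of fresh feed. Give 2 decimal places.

CL = 324.56 %

Mill node: discharge = fresh + recycle.
R = M − F = 7543.1 − 1776.7 = 5766.4 t/h
CL = 100·R/F = 100·5766.4/1776.7 = 324.56 %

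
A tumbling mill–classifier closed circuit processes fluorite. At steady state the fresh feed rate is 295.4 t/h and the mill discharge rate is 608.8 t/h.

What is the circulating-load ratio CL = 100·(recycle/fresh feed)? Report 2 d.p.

M = F + R at steady state, so:
R = M − F = 608.8 − 295.4 = 313.4 t/h
CL = 100·R/F = 100·313.4/295.4 = 106.09 %

CL = 106.09 %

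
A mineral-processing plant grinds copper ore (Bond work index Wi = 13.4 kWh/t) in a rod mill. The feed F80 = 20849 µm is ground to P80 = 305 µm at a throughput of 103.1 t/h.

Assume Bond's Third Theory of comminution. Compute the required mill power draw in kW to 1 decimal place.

P = 695.4 kW

Bond:  W = 10 Wi (1/√P − 1/√F)
W = 10·13.4·(1/√305 − 1/√20849) = 10·13.4·(0.050334) = 6.7448 kWh/t
P = W·T = 6.7448·103.1 = 695.4 kW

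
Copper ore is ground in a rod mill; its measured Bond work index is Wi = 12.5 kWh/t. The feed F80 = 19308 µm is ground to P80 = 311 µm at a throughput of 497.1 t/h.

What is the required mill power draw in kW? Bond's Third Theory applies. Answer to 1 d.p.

P = 3076.3 kW

W = 10 Wi (P80^-0.5 − F80^-0.5)
W = 10·12.5·(1/√311 − 1/√19308) = 10·12.5·(0.049508) = 6.1885 kWh/t
Power = W × throughput = 6.1885 kWh/t × 497.1 t/h = 3076.3 kW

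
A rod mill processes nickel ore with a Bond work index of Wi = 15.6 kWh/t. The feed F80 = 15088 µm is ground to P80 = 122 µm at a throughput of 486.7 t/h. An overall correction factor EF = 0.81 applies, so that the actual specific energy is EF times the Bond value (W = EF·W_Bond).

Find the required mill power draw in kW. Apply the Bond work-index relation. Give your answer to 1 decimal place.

P = 5067.2 kW

W_Bond = 10·Wi·(1/√P₈₀ − 1/√F₈₀)
W = 10·15.6·(1/√122 − 1/√15088) = 10·15.6·(0.082395) = 12.8536 kWh/t
W_actual = 0.81 × 12.8536 = 10.4114 kWh/t
P_mill = W·ṁ = 10.4114·486.7 = 5067.2 kW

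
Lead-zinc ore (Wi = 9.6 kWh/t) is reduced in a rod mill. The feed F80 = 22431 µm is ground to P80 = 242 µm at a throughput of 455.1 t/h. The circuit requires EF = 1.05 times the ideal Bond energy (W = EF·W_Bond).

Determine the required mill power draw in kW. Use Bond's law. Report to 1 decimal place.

P = 2642.6 kW

W = 10·Wi·[P80^(−½) − F80^(−½)]
W = 10·9.6·(1/√242 − 1/√22431) = 10·9.6·(0.057606) = 5.5301 kWh/t
W_actual = 1.05 × 5.5301 = 5.8066 kWh/t
P_mill = W·ṁ = 5.8066·455.1 = 2642.6 kW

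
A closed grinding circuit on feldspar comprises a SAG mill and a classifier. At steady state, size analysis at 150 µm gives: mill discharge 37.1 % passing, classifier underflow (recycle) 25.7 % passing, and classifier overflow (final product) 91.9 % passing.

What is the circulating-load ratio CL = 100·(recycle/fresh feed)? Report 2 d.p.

Mass balance on the −150 µm fraction:
(1+r)·d = r·u + o ⇒ r = (o−d)/(d−u)
r = (91.9 − 37.1)/(37.1 − 25.7) = 54.8/11.4 = 4.8070
CL = 100·r = 480.70 %

CL = 480.70 %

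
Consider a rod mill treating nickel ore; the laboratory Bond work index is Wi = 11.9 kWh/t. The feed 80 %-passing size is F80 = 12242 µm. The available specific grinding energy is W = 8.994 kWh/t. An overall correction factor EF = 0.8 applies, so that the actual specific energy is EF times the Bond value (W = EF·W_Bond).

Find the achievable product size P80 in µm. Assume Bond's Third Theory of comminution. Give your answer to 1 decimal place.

W = 10·Wi·[P80^(−½) − F80^(−½)]
W_Bond = W / EF = 8.994 / 0.8 = 11.2425 kWh/t
⇒ 1/√P80 = W_Bond/(10·Wi) + 1/√F80
  = 11.2425/(10·11.9) + 1/√12242 = 0.094475 + 0.009038 = 0.103513
P80 = (1/0.103513)² = 9.6606² = 93.33 µm

P80 = 93.3 µm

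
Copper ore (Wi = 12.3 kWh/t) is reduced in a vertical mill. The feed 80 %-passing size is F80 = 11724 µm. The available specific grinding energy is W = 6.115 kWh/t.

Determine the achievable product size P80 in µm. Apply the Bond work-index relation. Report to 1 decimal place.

W = 10·Wi·[P80^(−½) − F80^(−½)]
P80^-0.5 = F80^-0.5 + W/(10 Wi)
  = 6.1150/(10·12.3) + 1/√11724 = 0.049715 + 0.009236 = 0.058951
P80 = (1/0.058951)² = 16.9632² = 287.75 µm

P80 = 287.8 µm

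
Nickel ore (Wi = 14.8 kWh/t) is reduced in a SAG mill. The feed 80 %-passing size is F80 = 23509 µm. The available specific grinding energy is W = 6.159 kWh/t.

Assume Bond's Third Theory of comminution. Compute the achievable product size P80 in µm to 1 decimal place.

W = 10 Wi / √P80 − 10 Wi / √F80
1/√P80 = 1/√F80 + W/(10·Wi)
  = 6.1590/(10·14.8) + 1/√23509 = 0.041615 + 0.006522 = 0.048137
P80 = (1/0.048137)² = 20.7741² = 431.56 µm

P80 = 431.6 µm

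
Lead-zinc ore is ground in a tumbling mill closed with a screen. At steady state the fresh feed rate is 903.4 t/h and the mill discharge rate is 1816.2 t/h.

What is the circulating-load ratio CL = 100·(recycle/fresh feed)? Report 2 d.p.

CL = 101.04 %

Discharge = new feed + return, hence
R = M − F = 1816.2 − 903.4 = 912.8 t/h
CL = 100·R/F = 100·912.8/903.4 = 101.04 %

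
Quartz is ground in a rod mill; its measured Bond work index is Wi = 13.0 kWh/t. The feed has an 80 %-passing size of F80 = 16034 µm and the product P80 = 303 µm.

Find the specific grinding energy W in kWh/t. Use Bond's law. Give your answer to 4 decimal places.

W = 6.4417 kWh/t

Bond: W = 10·Wi·(1/√P80 − 1/√F80)
1/√303 = 0.057448;  1/√16034 = 0.007897
W = 10·13.0·(0.057448 − 0.007897) = 6.4417 kWh/t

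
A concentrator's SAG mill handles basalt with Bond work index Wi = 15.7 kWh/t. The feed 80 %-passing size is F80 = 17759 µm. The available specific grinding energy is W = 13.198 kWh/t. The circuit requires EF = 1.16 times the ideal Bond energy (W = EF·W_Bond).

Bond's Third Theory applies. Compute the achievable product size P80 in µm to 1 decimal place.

P80 = 156.4 µm

Bond:  W = 10 Wi (1/√P − 1/√F)
W_Bond = W / EF = 13.198 / 1.16 = 11.3776 kWh/t
P80^(−½) = W_Bond/(10 Wi) + F80^(−½)
  = 11.3776/(10·15.7) + 1/√17759 = 0.072469 + 0.007504 = 0.079973
P80 = (1/0.079973)² = 12.5043² = 156.36 µm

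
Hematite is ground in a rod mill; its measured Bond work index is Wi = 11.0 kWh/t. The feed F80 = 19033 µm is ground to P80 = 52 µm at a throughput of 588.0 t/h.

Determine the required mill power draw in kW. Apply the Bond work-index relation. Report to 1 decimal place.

W = 10 Wi / √P80 − 10 Wi / √F80
W = 10·11.0·(1/√52 − 1/√19033) = 10·11.0·(0.131427) = 14.4569 kWh/t
P_mill = W·ṁ = 14.4569·588.0 = 8500.7 kW

P = 8500.7 kW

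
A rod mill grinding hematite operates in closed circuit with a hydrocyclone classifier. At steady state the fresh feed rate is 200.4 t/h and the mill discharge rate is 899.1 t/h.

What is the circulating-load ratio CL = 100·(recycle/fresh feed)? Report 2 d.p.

M = F + R at steady state, so:
R = M − F = 899.1 − 200.4 = 698.7 t/h
CL = 100·R/F = 100·698.7/200.4 = 348.65 %

CL = 348.65 %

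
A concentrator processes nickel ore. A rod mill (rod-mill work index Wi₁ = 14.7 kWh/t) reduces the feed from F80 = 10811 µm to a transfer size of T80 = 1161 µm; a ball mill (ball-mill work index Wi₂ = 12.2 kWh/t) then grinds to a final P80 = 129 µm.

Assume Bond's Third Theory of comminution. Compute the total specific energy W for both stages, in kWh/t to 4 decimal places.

W = 10.0614 kWh/t

W = 10·Wi·(P80^(-½) − F80^(-½))
Stage 1 (10811→1161 µm, Wi₁=14.7): W₁ = 10·14.7·(0.029348 − 0.009618) = 2.9004 kWh/t
Stage 2 (1161→129 µm, Wi₂=12.2): W₂ = 10·12.2·(0.088045 − 0.029348) = 7.1610 kWh/t
W = W₁ + W₂ = 2.9004 + 7.1610 = 10.0614 kWh/t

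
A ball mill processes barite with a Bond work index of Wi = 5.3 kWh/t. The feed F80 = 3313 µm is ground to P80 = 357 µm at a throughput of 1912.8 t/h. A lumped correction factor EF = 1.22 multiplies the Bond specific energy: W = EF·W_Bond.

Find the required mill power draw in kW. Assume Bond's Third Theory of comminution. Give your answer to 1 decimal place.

W = 10·Wi·[P80^(−½) − F80^(−½)]
W = 10·5.3·(1/√357 − 1/√3313) = 10·5.3·(0.035552) = 1.8843 kWh/t
With EF = 1.22: W = 1.8843·1.22 = 2.2988 kWh/t
P_mill = W·ṁ = 2.2988·1912.8 = 4397.1 kW

P = 4397.1 kW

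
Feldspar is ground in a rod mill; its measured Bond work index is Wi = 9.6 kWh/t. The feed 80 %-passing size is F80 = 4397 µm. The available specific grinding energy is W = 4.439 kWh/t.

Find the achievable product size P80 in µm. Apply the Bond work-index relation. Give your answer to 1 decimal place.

Bond:  W = 10 Wi (1/√P − 1/√F)
P80^-0.5 = F80^-0.5 + W/(10 Wi)
  = 4.4390/(10·9.6) + 1/√4397 = 0.046240 + 0.015081 = 0.061320
P80 = (1/0.061320)² = 16.3078² = 265.94 µm

P80 = 265.9 µm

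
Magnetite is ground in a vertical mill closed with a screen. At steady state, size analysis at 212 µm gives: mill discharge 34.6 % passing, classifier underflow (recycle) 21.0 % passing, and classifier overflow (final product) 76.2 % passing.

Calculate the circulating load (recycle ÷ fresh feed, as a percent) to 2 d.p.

Classifier node, passing 212 µm:
(1+r)d = ru + o → r = (o−d)/(d−u)
r = (76.2 − 34.6)/(34.6 − 21.0) = 41.6/13.6 = 3.0588
CL = 100·r = 305.88 %

CL = 305.88 %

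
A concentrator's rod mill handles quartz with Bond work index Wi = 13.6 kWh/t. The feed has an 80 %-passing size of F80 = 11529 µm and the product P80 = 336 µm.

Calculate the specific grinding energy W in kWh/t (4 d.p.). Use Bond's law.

W = 6.1528 kWh/t

Bond:  W = 10 Wi (1/√P − 1/√F)
1/√336 = 0.054554;  1/√11529 = 0.009313
W = 10·13.6·(0.054554 − 0.009313) = 6.1528 kWh/t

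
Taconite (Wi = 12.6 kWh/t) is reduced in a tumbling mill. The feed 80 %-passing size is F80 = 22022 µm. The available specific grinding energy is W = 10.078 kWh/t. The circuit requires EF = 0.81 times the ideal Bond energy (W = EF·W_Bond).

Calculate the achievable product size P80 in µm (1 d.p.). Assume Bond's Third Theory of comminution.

W = 10·Wi·(P80^(-½) − F80^(-½))
W_Bond = W / EF = 10.078 / 0.81 = 12.4420 kWh/t
⇒ 1/√P80 = W_Bond/(10 Wi) + 1/√F80
  = 12.4420/(10·12.6) + 1/√22022 = 0.098746 + 0.006739 = 0.105484
P80 = (1/0.105484)² = 9.4801² = 89.87 µm

P80 = 89.9 µm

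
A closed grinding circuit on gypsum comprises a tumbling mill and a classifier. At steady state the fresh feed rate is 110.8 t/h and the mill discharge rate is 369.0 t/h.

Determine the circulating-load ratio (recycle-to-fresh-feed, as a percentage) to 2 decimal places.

CL = 233.03 %

Steady state: M = F + R.
R = M − F = 369.0 − 110.8 = 258.2 t/h
CL = 100·R/F = 100·258.2/110.8 = 233.03 %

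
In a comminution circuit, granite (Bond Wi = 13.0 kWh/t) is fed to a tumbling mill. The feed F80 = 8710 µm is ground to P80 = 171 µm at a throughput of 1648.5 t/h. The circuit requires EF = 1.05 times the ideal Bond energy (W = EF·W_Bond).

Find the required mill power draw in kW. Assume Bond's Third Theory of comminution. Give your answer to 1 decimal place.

P = 14796.6 kW

Bond: W = 10·Wi·(1/√P80 − 1/√F80)
W = 10·13.0·(1/√171 − 1/√8710) = 10·13.0·(0.065757) = 8.5484 kWh/t
With EF = 1.05: W = 8.5484·1.05 = 8.9758 kWh/t
P_mill = W·ṁ = 8.9758·1648.5 = 14796.6 kW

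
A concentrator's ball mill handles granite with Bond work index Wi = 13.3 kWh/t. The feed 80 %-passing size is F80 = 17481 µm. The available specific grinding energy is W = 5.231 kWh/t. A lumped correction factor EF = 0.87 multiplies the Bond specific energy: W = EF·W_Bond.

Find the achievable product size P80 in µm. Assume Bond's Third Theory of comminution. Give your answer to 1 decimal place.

P80 = 359.1 µm

Bond:  W = 10 Wi (1/√P − 1/√F)
W_Bond = W / EF = 5.231 / 0.87 = 6.0126 kWh/t
P80^(−½) = W_Bond/(10 Wi) + F80^(−½)
  = 6.0126/(10·13.3) + 1/√17481 = 0.045208 + 0.007563 = 0.052771
P80 = (1/0.052771)² = 18.9497² = 359.09 µm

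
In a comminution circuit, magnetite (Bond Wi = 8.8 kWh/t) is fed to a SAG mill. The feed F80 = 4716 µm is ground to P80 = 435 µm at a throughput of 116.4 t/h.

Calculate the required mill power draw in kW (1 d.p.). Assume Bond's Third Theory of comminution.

Bond:  W = 10 Wi (1/√P − 1/√F)
W = 10·8.8·(1/√435 − 1/√4716) = 10·8.8·(0.033385) = 2.9378 kWh/t
P = W·T = 2.9378·116.4 = 342.0 kW

P = 342.0 kW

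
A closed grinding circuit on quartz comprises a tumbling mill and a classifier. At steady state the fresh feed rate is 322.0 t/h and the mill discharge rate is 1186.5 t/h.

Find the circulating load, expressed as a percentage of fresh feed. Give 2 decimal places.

CL = 268.48 %

Steady state: M = F + R.
R = M − F = 1186.5 − 322.0 = 864.5 t/h
CL = 100·R/F = 100·864.5/322.0 = 268.48 %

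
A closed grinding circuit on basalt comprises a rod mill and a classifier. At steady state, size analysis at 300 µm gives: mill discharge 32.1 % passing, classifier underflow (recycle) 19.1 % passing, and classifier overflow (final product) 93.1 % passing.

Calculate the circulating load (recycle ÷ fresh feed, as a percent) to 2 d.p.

CL = 469.23 %

Let r = R/F. Size balance at 300 µm:
Fd + Rd = Ru + Fo ⇒ R/F = (o−d)/(d−u)
r = (93.1 − 32.1)/(32.1 − 19.1) = 61.0/13.0 = 4.6923
CL = 100·r = 469.23 %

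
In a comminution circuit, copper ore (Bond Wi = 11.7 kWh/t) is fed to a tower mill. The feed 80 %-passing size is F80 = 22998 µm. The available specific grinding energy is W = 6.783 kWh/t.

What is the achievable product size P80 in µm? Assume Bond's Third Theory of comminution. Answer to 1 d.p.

P80 = 239.9 µm

W_Bond = 10·Wi·(1/√P₈₀ − 1/√F₈₀)
P80^(−½) = W/(10 Wi) + F80^(−½)
  = 6.7830/(10·11.7) + 1/√22998 = 0.057974 + 0.006594 = 0.064568
P80 = (1/0.064568)² = 15.4874² = 239.86 µm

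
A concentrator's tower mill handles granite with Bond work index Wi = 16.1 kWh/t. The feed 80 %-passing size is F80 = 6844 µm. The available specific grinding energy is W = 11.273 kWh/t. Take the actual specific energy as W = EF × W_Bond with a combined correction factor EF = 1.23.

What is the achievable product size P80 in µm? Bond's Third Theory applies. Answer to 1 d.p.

P80 = 210.0 µm

Bond:  W = 10 Wi (1/√P − 1/√F)
W_Bond = W / EF = 11.273 / 1.23 = 9.1650 kWh/t
1/√P80 = 1/√F80 + W_Bond/(10·Wi)
  = 9.1650/(10·16.1) + 1/√6844 = 0.056926 + 0.012088 = 0.069013
P80 = (1/0.069013)² = 14.4899² = 209.96 µm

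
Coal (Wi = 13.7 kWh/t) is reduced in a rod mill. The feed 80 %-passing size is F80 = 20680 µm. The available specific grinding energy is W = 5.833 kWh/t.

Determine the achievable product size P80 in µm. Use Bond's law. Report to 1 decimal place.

W = 10 Wi (1/√P80 − 1/√F80)  [Bond]
P80^-0.5 = F80^-0.5 + W/(10 Wi)
  = 5.8330/(10·13.7) + 1/√20680 = 0.042577 + 0.006954 = 0.049530
P80 = (1/0.049530)² = 20.1896² = 407.62 µm

P80 = 407.6 µm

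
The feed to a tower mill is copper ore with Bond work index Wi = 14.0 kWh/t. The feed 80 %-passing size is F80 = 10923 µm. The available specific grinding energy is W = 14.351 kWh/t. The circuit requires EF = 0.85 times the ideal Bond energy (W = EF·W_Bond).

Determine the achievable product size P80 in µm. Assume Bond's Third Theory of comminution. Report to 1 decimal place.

P80 = 59.0 µm

W = 10 Wi / √P80 − 10 Wi / √F80
W_Bond = W / EF = 14.351 / 0.85 = 16.8835 kWh/t
⇒ 1/√P80 = W_Bond/(10 Wi) + 1/√F80
  = 16.8835/(10·14.0) + 1/√10923 = 0.120597 + 0.009568 = 0.130165
P80 = (1/0.130165)² = 7.6826² = 59.02 µm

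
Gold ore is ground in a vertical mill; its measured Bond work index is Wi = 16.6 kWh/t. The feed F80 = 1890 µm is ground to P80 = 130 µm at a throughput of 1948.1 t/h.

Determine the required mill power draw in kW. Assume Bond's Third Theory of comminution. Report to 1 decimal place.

P = 20924.2 kW

Bond: W = 10·Wi·(1/√P80 − 1/√F80)
W = 10·16.6·(1/√130 − 1/√1890) = 10·16.6·(0.064704) = 10.7408 kWh/t
P = W·T = 10.7408·1948.1 = 20924.2 kW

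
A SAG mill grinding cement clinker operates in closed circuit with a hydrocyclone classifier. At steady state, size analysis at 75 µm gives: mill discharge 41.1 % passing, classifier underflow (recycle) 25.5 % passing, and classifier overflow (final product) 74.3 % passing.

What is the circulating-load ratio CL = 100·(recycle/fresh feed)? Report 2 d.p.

Classifier node, passing 75 µm:
(1+r)d = ru + o → r = (o−d)/(d−u)
r = (74.3 − 41.1)/(41.1 − 25.5) = 33.2/15.6 = 2.1282
CL = 100·r = 212.82 %

CL = 212.82 %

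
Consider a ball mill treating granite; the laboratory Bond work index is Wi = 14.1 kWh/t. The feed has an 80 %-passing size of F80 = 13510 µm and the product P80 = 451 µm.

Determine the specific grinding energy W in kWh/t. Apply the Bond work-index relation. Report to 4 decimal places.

W = 10 Wi (1/√P80 − 1/√F80)  [Bond]
1/√451 = 0.047088;  1/√13510 = 0.008603
W = 10·14.1·(0.047088 − 0.008603) = 5.4263 kWh/t

W = 5.4263 kWh/t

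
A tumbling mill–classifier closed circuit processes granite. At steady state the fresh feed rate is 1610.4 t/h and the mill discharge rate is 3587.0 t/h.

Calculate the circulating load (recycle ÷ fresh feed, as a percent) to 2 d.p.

Mill node: discharge = fresh + recycle.
R = M − F = 3587.0 − 1610.4 = 1976.6 t/h
CL = 100·R/F = 100·1976.6/1610.4 = 122.74 %

CL = 122.74 %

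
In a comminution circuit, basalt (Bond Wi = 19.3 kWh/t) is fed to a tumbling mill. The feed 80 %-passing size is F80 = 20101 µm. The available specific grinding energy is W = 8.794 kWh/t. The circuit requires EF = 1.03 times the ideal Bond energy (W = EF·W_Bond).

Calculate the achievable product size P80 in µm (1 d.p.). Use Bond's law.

W = 10·Wi·[P80^(−½) − F80^(−½)]
W_Bond = W / EF = 8.794 / 1.03 = 8.5379 kWh/t
P80^-0.5 = F80^-0.5 + W_Bond/(10 Wi)
  = 8.5379/(10·19.3) + 1/√20101 = 0.044238 + 0.007053 = 0.051291
P80 = (1/0.051291)² = 19.4966² = 380.12 µm

P80 = 380.1 µm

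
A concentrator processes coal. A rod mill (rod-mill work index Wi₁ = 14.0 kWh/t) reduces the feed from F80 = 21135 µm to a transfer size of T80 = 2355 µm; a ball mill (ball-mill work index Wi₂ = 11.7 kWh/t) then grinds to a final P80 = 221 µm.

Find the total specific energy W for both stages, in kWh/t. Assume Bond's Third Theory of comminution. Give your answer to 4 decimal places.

W = 7.3812 kWh/t

W = 10 Wi / √P80 − 10 Wi / √F80
Stage 1 (21135→2355 µm, Wi₁=14.0): W₁ = 10·14.0·(0.020607 − 0.006879) = 1.9219 kWh/t
Stage 2 (2355→221 µm, Wi₂=11.7): W₂ = 10·11.7·(0.067267 − 0.020607) = 5.4593 kWh/t
W = W₁ + W₂ = 1.9219 + 5.4593 = 7.3812 kWh/t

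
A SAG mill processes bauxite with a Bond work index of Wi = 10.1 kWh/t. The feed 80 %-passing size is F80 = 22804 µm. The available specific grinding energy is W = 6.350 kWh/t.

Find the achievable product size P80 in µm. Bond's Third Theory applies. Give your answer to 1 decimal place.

W = 10 Wi (P80^-0.5 − F80^-0.5)
P80^-0.5 = F80^-0.5 + W/(10 Wi)
  = 6.3500/(10·10.1) + 1/√22804 = 0.062871 + 0.006622 = 0.069493
P80 = (1/0.069493)² = 14.3899² = 207.07 µm

P80 = 207.1 µm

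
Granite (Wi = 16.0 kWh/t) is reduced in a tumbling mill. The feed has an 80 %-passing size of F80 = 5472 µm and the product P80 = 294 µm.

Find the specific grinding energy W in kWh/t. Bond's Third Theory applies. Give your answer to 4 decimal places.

W = 7.1684 kWh/t

W = 10·Wi·[P80^(−½) − F80^(−½)]
1/√294 = 0.058321;  1/√5472 = 0.013518
W = 10·16.0·(0.058321 − 0.013518) = 7.1684 kWh/t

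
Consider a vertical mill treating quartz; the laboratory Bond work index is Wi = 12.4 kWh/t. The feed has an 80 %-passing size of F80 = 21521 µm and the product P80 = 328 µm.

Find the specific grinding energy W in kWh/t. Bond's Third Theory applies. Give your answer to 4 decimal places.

W = 6.0015 kWh/t

W = 10 Wi / √P80 − 10 Wi / √F80
1/√328 = 0.055216;  1/√21521 = 0.006817
W = 10·12.4·(0.055216 − 0.006817) = 6.0015 kWh/t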